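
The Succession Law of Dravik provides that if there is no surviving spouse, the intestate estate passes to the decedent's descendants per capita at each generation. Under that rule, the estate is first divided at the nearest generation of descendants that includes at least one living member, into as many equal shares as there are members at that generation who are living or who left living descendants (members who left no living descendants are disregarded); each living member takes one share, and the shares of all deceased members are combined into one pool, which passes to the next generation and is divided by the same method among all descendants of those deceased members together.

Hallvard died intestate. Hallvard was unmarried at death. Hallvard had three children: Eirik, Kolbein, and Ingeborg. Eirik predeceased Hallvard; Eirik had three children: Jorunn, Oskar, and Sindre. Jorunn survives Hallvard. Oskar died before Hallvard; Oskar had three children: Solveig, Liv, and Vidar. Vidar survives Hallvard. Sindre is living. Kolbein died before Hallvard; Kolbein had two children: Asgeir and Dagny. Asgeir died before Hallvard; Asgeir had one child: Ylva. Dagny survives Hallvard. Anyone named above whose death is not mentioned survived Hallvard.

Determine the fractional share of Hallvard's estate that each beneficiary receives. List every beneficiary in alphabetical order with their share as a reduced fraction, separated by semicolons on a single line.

There is no surviving spouse, so the entire estate passes to Hallvard's descendants per capita at each generation.
At generation 1 (Eirik, Kolbein, Ingeborg) there are 3 shares of (1)/3 = 1/3 each.
Living: Ingeborg — each takes 1/3.
Deceased: Eirik and Kolbein. Their combined 2/3 is pooled and carried to generation 2.
At generation 2 (Jorunn, Oskar, Sindre, Asgeir, Dagny) there are 5 shares of (2/3)/5 = 2/15 each.
Living: Jorunn, Sindre, and Dagny — each takes 2/15.
Deceased: Oskar and Asgeir. Their combined 4/15 is pooled and carried to generation 3.
At generation 3 (Solveig, Liv, Vidar, Ylva) there are 4 shares of (4/15)/4 = 1/15 each.
Living: Solveig, Liv, Vidar, and Ylva — each takes 1/15.

Dagny 2/15; Ingeborg 1/3; Jorunn 2/15; Liv 1/15; Sindre 2/15; Solveig 1/15; Vidar 1/15; Ylva 1/15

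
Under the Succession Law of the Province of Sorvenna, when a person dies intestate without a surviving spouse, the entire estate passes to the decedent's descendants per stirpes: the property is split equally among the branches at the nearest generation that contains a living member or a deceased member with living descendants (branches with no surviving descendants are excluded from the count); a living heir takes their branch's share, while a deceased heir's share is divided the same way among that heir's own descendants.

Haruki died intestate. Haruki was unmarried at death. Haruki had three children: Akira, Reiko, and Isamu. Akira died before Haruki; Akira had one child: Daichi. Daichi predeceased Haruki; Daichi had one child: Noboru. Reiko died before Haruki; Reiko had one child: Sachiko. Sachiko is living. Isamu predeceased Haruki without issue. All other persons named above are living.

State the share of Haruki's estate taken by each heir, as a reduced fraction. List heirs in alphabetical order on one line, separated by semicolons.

Noboru 1/2; Sachiko 1/2

There is no surviving spouse, so the entire estate passes to Haruki's descendants per stirpes.
Isamu left no surviving issue, so that branch lapses and is disregarded.
The estate is divided into 2 equal shares of 1/2 among Akira, Reiko.
Akira predeceased; the 1/2 allotted to Akira's branch passes to Akira's issue by representation.
Daichi's line is the sole branch at this level, so the full 1/2 passes to Daichi's issue by representation.
Noboru is the sole taker at this level and receives the full 1/2.
Reiko predeceased; the 1/2 allotted to Reiko's branch passes to Reiko's issue by representation.
Sachiko is the sole taker at this level and receives the full 1/2.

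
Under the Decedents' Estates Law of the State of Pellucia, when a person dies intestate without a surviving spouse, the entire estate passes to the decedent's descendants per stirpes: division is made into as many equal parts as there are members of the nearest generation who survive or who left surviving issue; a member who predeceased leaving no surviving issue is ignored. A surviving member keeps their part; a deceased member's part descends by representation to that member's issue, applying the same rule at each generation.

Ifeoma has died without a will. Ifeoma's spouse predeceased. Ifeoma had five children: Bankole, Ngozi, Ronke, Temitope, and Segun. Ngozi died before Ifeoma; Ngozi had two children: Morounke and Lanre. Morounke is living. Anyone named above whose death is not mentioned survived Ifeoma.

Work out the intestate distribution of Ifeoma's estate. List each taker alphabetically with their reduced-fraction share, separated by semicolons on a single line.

There is no surviving spouse, so the entire estate passes to Ifeoma's descendants per stirpes.
The estate is divided into 5 equal shares of 1/5 among Bankole, Ngozi, Ronke, Temitope, Segun.
Bankole is living and takes 1/5.
Ngozi predeceased; the 1/5 allotted to Ngozi's branch passes to Ngozi's issue by representation.
The 1/5 is divided into 2 equal shares of 1/10 among Morounke, Lanre.
Morounke is living and takes 1/10.
Lanre is living and takes 1/10.
Ronke is living and takes 1/5.
Temitope is living and takes 1/5.
Segun is living and takes 1/5.

Bankole 1/5; Lanre 1/10; Morounke 1/10; Ronke 1/5; Segun 1/5; Temitope 1/5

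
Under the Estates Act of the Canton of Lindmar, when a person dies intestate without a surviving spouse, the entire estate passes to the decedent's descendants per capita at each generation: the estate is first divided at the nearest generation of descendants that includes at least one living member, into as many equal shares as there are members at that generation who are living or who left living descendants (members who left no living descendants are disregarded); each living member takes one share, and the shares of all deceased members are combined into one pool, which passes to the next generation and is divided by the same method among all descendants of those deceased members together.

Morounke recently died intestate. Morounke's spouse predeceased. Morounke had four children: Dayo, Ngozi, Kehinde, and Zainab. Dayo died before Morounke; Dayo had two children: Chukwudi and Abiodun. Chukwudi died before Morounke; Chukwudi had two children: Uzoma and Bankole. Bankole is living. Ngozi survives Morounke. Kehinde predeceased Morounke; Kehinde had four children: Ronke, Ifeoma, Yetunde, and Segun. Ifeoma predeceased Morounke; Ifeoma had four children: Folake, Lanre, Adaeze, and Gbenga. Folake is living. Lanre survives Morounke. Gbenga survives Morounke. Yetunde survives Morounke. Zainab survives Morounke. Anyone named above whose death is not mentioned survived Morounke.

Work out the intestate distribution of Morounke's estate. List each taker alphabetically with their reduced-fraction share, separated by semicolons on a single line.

Abiodun 1/12; Adaeze 1/36; Bankole 1/36; Folake 1/36; Gbenga 1/36; Lanre 1/36; Ngozi 1/4; Ronke 1/12; Segun 1/12; Uzoma 1/36; Yetunde 1/12; Zainab 1/4

There is no surviving spouse, so the entire estate passes to Morounke's descendants per capita at each generation.
At generation 1 (Dayo, Ngozi, Kehinde, Zainab) there are 4 shares of (1)/4 = 1/4 each.
Living: Ngozi and Zainab — each takes 1/4.
Deceased: Dayo and Kehinde. Their combined 1/2 is pooled and carried to generation 2.
At generation 2 (Chukwudi, Abiodun, Ronke, Ifeoma, Yetunde, Segun) there are 6 shares of (1/2)/6 = 1/12 each.
Living: Abiodun, Ronke, Yetunde, and Segun — each takes 1/12.
Deceased: Chukwudi and Ifeoma. Their combined 1/6 is pooled and carried to generation 3.
At generation 3 (Uzoma, Bankole, Folake, Lanre, Adaeze, Gbenga) there are 6 shares of (1/6)/6 = 1/36 each.
Living: Uzoma, Bankole, Folake, Lanre, Adaeze, and Gbenga — each takes 1/36.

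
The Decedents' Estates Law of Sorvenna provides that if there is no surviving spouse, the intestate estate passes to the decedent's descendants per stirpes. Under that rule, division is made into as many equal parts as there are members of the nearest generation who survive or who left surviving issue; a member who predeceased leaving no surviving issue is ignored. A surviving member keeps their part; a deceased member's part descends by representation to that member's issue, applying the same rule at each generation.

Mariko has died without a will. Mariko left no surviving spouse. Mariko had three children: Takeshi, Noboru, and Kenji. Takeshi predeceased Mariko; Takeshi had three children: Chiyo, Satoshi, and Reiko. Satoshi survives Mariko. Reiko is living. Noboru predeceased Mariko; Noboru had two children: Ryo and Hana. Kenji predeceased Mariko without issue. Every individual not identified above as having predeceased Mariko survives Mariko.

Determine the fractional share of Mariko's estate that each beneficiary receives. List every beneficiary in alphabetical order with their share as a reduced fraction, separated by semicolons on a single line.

Chiyo 1/6; Hana 1/4; Reiko 1/6; Ryo 1/4; Satoshi 1/6

There is no surviving spouse, so the entire estate passes to Mariko's descendants per stirpes.
Kenji left no surviving issue, so that branch lapses and is disregarded.
The estate is divided into 2 equal shares of 1/2 among Takeshi, Noboru.
Takeshi predeceased; the 1/2 allotted to Takeshi's branch passes to Takeshi's issue by representation.
The 1/2 is divided into 3 equal shares of 1/6 among Chiyo, Satoshi, Reiko.
Chiyo is living and takes 1/6.
Satoshi is living and takes 1/6.
Reiko is living and takes 1/6.
Noboru predeceased; the 1/2 allotted to Noboru's branch passes to Noboru's issue by representation.
The 1/2 is divided into 2 equal shares of 1/4 among Ryo, Hana.
Ryo is living and takes 1/4.
Hana is living and takes 1/4.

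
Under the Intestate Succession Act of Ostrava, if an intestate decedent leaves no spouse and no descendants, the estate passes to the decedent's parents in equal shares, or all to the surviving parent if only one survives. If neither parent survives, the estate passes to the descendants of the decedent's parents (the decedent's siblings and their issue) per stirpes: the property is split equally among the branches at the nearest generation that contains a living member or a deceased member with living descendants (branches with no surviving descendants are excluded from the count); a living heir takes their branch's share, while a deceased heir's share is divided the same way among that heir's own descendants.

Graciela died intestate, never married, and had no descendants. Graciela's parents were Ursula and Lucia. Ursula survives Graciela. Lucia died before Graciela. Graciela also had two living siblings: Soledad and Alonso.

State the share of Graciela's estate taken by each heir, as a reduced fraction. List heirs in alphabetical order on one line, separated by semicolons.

Only one parent, Ursula, survives, so Ursula takes the entire estate. The siblings take nothing because a surviving parent has priority.

Ursula 1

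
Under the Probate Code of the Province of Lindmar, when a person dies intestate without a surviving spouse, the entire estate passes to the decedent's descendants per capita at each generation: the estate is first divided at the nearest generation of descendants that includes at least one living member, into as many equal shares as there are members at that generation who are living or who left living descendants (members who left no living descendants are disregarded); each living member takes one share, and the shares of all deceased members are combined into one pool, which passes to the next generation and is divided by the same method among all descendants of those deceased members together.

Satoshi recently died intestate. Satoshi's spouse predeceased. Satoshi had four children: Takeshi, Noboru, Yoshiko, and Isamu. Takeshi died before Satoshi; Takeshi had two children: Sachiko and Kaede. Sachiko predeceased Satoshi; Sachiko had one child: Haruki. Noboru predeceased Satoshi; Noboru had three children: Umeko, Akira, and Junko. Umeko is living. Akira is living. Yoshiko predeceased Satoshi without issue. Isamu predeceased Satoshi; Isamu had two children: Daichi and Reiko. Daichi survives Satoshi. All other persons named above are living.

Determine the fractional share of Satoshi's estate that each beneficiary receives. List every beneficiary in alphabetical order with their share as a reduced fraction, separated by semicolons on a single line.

Akira 1/7; Daichi 1/7; Haruki 1/7; Junko 1/7; Kaede 1/7; Reiko 1/7; Umeko 1/7

There is no surviving spouse, so the entire estate passes to Satoshi's descendants per capita at each generation.
No one at generation 1 (Takeshi, Noboru, Isamu) is living; moving to the next generation.
At generation 2 (Sachiko, Kaede, Umeko, Akira, Junko, Daichi, Reiko) there are 7 shares of (1)/7 = 1/7 each.
Living: Kaede, Umeko, Akira, Junko, Daichi, and Reiko — each takes 1/7.
Deceased: Sachiko. That 1/7 share is carried to generation 3.
At generation 3 (Haruki) there are 1 shares of (1/7)/1 = 1/7 each.
Living: Haruki — each takes 1/7.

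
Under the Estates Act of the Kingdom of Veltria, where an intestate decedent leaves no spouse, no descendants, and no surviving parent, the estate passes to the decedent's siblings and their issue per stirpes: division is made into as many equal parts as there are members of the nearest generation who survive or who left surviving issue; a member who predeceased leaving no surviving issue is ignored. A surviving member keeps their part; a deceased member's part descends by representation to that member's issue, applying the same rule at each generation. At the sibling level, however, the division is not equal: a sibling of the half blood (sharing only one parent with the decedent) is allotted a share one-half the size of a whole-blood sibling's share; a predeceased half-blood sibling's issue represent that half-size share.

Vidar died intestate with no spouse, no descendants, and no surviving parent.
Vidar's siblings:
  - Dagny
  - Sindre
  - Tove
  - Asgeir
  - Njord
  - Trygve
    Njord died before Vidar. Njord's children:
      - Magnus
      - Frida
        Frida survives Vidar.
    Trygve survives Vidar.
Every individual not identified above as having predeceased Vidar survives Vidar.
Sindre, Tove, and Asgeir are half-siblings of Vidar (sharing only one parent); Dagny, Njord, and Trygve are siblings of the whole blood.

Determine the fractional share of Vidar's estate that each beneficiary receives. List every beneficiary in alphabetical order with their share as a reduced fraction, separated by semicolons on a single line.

Asgeir 1/9; Dagny 2/9; Frida 1/9; Magnus 1/9; Sindre 1/9; Tove 1/9; Trygve 2/9

No spouse, descendants, or parent survives, so the estate passes to Vidar's siblings per stirpes.
Half-blood siblings count for one-half the weight of whole-blood siblings at the initial division.
Dividing 1 in proportion to weights (total weight 9/2): Dagny (weight 1) → 2/9; Sindre (weight 1/2) → 1/9; Tove (weight 1/2) → 1/9; Asgeir (weight 1/2) → 1/9; Njord (weight 1) → 2/9; Trygve (weight 1) → 2/9.
Dagny is living and takes 2/9.
Sindre is living and takes 1/9.
Tove is living and takes 1/9.
Asgeir is living and takes 1/9.
Njord predeceased; the 2/9 allotted to Njord's branch passes to Njord's issue by representation.
The 2/9 is divided into 2 equal shares of 1/9 among Magnus, Frida.
Magnus is living and takes 1/9.
Frida is living and takes 1/9.
Trygve is living and takes 2/9.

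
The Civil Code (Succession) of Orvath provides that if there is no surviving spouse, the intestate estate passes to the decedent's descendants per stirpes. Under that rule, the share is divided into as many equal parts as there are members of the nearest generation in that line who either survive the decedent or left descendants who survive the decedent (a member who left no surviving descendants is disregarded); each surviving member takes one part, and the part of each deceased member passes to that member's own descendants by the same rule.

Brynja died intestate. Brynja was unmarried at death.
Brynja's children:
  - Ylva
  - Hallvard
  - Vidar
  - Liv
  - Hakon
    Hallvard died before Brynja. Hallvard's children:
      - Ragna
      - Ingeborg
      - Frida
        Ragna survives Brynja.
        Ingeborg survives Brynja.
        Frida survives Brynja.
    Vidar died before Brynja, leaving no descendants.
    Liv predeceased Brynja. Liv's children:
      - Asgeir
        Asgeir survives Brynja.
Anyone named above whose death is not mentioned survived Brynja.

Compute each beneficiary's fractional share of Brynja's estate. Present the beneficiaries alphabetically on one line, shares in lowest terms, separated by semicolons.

Asgeir 1/4; Frida 1/12; Hakon 1/4; Ingeborg 1/12; Ragna 1/12; Ylva 1/4

There is no surviving spouse, so the entire estate passes to Brynja's descendants per stirpes.
Vidar left no surviving issue, so that branch lapses and is disregarded.
The estate is divided into 4 equal shares of 1/4 among Ylva, Hallvard, Liv, Hakon.
Ylva is living and takes 1/4.
Hallvard predeceased; the 1/4 allotted to Hallvard's branch passes to Hallvard's issue by representation.
The 1/4 is divided into 3 equal shares of 1/12 among Ragna, Ingeborg, Frida.
Ragna is living and takes 1/12.
Ingeborg is living and takes 1/12.
Frida is living and takes 1/12.
Liv predeceased; the 1/4 allotted to Liv's branch passes to Liv's issue by representation.
Asgeir is the sole taker at this level and receives the full 1/4.
Hakon is living and takes 1/4.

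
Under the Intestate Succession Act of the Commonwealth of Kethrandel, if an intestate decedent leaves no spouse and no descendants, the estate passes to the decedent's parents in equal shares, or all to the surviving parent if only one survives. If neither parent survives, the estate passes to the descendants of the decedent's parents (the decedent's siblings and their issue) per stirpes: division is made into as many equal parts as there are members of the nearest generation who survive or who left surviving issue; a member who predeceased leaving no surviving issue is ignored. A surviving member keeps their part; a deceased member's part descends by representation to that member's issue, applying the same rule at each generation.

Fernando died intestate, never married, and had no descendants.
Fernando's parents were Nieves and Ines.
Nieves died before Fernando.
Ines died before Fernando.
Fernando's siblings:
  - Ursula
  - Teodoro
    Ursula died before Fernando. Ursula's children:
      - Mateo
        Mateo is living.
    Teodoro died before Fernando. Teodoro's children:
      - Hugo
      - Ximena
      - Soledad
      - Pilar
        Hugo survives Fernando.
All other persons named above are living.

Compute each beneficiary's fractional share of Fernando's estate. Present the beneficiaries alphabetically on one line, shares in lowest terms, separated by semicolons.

Hugo 1/8; Mateo 1/2; Pilar 1/8; Soledad 1/8; Ximena 1/8

Neither parent survives and there are no descendants, so the estate passes to Fernando's siblings and their issue per stirpes.
The estate is divided into 2 equal shares of 1/2 among Ursula, Teodoro.
Ursula predeceased; the 1/2 allotted to Ursula's branch passes to Ursula's issue by representation.
Mateo is the sole taker at this level and receives the full 1/2.
Teodoro predeceased; the 1/2 allotted to Teodoro's branch passes to Teodoro's issue by representation.
The 1/2 is divided into 4 equal shares of 1/8 among Hugo, Ximena, Soledad, Pilar.
Hugo is living and takes 1/8.
Ximena is living and takes 1/8.
Soledad is living and takes 1/8.
Pilar is living and takes 1/8.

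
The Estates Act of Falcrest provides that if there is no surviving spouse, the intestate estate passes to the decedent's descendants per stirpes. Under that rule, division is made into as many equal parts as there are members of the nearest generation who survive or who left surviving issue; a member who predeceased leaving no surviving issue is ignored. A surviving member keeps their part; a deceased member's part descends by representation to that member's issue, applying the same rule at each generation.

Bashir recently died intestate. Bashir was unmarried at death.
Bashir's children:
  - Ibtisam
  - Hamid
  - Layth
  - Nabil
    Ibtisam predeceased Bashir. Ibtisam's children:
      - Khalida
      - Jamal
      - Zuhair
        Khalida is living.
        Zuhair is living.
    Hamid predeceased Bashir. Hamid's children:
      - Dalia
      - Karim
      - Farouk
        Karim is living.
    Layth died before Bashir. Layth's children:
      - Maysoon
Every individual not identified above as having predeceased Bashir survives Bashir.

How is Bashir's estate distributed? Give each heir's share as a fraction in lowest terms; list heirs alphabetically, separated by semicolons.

Dalia 1/12; Farouk 1/12; Jamal 1/12; Karim 1/12; Khalida 1/12; Maysoon 1/4; Nabil 1/4; Zuhair 1/12

There is no surviving spouse, so the entire estate passes to Bashir's descendants per stirpes.
The estate is divided into 4 equal shares of 1/4 among Ibtisam, Hamid, Layth, Nabil.
Ibtisam predeceased; the 1/4 allotted to Ibtisam's branch passes to Ibtisam's issue by representation.
The 1/4 is divided into 3 equal shares of 1/12 among Khalida, Jamal, Zuhair.
Khalida is living and takes 1/12.
Jamal is living and takes 1/12.
Zuhair is living and takes 1/12.
Hamid predeceased; the 1/4 allotted to Hamid's branch passes to Hamid's issue by representation.
The 1/4 is divided into 3 equal shares of 1/12 among Dalia, Karim, Farouk.
Dalia is living and takes 1/12.
Karim is living and takes 1/12.
Farouk is living and takes 1/12.
Layth predeceased; the 1/4 allotted to Layth's branch passes to Layth's issue by representation.
Maysoon is the sole taker at this level and receives the full 1/4.
Nabil is living and takes 1/4.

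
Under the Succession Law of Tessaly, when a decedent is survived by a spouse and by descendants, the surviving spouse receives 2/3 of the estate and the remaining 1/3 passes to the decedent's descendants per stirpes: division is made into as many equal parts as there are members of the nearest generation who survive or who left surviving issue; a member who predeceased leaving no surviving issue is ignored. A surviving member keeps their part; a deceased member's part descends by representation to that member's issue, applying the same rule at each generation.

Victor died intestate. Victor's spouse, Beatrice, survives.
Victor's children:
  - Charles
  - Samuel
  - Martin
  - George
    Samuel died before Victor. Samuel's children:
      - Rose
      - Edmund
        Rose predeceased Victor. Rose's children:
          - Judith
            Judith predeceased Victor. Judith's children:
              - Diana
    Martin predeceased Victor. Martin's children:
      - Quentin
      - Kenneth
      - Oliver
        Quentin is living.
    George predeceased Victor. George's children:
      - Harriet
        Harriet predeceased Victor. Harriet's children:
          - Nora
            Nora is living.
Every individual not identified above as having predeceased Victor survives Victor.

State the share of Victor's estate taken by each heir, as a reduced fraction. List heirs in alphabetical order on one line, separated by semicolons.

Beatrice 2/3; Charles 1/12; Diana 1/24; Edmund 1/24; Kenneth 1/36; Nora 1/12; Oliver 1/36; Quentin 1/36

Beatrice, as surviving spouse, takes 2/3.
The remaining 1/3 passes to Victor's descendants per stirpes.
The 1/3 is divided into 4 equal shares of 1/12 among Charles, Samuel, Martin, George.
Charles is living and takes 1/12.
Samuel predeceased; the 1/12 allotted to Samuel's branch passes to Samuel's issue by representation.
The 1/12 is divided into 2 equal shares of 1/24 among Rose, Edmund.
Rose predeceased; the 1/24 allotted to Rose's branch passes to Rose's issue by representation.
Judith's line is the sole branch at this level, so the full 1/24 passes to Judith's issue by representation.
Diana is the sole taker at this level and receives the full 1/24.
Edmund is living and takes 1/24.
Martin predeceased; the 1/12 allotted to Martin's branch passes to Martin's issue by representation.
The 1/12 is divided into 3 equal shares of 1/36 among Quentin, Kenneth, Oliver.
Quentin is living and takes 1/36.
Kenneth is living and takes 1/36.
Oliver is living and takes 1/36.
George predeceased; the 1/12 allotted to George's branch passes to George's issue by representation.
Harriet's line is the sole branch at this level, so the full 1/12 passes to Harriet's issue by representation.
Nora is the sole taker at this level and receives the full 1/12.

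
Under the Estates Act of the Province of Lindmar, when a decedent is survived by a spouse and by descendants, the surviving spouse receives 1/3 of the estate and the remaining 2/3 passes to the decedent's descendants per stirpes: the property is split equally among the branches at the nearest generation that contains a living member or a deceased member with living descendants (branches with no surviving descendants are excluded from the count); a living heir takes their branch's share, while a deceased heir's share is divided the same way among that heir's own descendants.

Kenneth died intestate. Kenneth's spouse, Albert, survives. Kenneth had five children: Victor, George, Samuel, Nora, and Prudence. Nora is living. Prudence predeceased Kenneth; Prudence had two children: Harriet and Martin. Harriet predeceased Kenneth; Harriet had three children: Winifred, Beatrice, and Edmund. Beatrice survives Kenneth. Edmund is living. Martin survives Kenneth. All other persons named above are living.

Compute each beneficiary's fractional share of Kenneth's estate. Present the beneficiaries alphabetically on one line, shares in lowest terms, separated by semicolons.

Albert 1/3; Beatrice 1/45; Edmund 1/45; George 2/15; Martin 1/15; Nora 2/15; Samuel 2/15; Victor 2/15; Winifred 1/45

Albert, as surviving spouse, takes 1/3.
The remaining 2/3 passes to Kenneth's descendants per stirpes.
The 2/3 is divided into 5 equal shares of 2/15 among Victor, George, Samuel, Nora, Prudence.
Victor is living and takes 2/15.
George is living and takes 2/15.
Samuel is living and takes 2/15.
Nora is living and takes 2/15.
Prudence predeceased; the 2/15 allotted to Prudence's branch passes to Prudence's issue by representation.
The 2/15 is divided into 2 equal shares of 1/15 among Harriet, Martin.
Harriet predeceased; the 1/15 allotted to Harriet's branch passes to Harriet's issue by representation.
The 1/15 is divided into 3 equal shares of 1/45 among Winifred, Beatrice, Edmund.
Winifred is living and takes 1/45.
Beatrice is living and takes 1/45.
Edmund is living and takes 1/45.
Martin is living and takes 1/15.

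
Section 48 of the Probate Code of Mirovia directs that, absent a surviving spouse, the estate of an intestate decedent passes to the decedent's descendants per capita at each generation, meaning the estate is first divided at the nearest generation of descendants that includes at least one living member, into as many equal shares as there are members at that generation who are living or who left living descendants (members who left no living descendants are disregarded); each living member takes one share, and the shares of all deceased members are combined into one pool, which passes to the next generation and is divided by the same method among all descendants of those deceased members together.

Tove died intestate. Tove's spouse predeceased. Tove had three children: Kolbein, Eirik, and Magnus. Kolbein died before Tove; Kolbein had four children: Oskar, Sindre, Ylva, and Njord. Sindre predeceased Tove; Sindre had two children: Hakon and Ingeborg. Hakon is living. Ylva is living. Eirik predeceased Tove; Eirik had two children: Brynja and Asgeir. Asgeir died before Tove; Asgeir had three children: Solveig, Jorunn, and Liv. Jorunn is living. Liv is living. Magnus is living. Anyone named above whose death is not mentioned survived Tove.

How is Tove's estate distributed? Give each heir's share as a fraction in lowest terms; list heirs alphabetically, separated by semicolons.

There is no surviving spouse, so the entire estate passes to Tove's descendants per capita at each generation.
At generation 1 (Kolbein, Eirik, Magnus) there are 3 shares of (1)/3 = 1/3 each.
Living: Magnus — each takes 1/3.
Deceased: Kolbein and Eirik. Their combined 2/3 is pooled and carried to generation 2.
At generation 2 (Oskar, Sindre, Ylva, Njord, Brynja, Asgeir) there are 6 shares of (2/3)/6 = 1/9 each.
Living: Oskar, Ylva, Njord, and Brynja — each takes 1/9.
Deceased: Sindre and Asgeir. Their combined 2/9 is pooled and carried to generation 3.
At generation 3 (Hakon, Ingeborg, Solveig, Jorunn, Liv) there are 5 shares of (2/9)/5 = 2/45 each.
Living: Hakon, Ingeborg, Solveig, Jorunn, and Liv — each takes 2/45.

Brynja 1/9; Hakon 2/45; Ingeborg 2/45; Jorunn 2/45; Liv 2/45; Magnus 1/3; Njord 1/9; Oskar 1/9; Solveig 2/45; Ylva 1/9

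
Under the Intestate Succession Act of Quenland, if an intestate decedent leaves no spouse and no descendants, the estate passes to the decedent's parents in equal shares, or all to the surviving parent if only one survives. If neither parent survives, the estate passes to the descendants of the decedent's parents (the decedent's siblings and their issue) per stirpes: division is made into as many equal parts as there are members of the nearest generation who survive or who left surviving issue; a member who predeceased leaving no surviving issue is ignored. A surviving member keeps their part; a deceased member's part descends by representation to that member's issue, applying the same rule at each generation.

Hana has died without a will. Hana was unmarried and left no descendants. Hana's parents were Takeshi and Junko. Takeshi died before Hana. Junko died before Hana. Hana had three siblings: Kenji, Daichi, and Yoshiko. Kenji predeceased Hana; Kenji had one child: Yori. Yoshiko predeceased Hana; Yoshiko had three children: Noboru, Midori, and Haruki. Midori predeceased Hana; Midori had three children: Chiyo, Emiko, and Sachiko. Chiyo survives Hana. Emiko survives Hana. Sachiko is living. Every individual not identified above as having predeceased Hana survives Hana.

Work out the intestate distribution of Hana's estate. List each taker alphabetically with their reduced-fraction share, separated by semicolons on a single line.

Chiyo 1/27; Daichi 1/3; Emiko 1/27; Haruki 1/9; Noboru 1/9; Sachiko 1/27; Yori 1/3

Neither parent survives and there are no descendants, so the estate passes to Hana's siblings and their issue per stirpes.
The estate is divided into 3 equal shares of 1/3 among Kenji, Daichi, Yoshiko.
Kenji predeceased; the 1/3 allotted to Kenji's branch passes to Kenji's issue by representation.
Yori is the sole taker at this level and receives the full 1/3.
Daichi is living and takes 1/3.
Yoshiko predeceased; the 1/3 allotted to Yoshiko's branch passes to Yoshiko's issue by representation.
The 1/3 is divided into 3 equal shares of 1/9 among Noboru, Midori, Haruki.
Noboru is living and takes 1/9.
Midori predeceased; the 1/9 allotted to Midori's branch passes to Midori's issue by representation.
The 1/9 is divided into 3 equal shares of 1/27 among Chiyo, Emiko, Sachiko.
Chiyo is living and takes 1/27.
Emiko is living and takes 1/27.
Sachiko is living and takes 1/27.
Haruki is living and takes 1/9.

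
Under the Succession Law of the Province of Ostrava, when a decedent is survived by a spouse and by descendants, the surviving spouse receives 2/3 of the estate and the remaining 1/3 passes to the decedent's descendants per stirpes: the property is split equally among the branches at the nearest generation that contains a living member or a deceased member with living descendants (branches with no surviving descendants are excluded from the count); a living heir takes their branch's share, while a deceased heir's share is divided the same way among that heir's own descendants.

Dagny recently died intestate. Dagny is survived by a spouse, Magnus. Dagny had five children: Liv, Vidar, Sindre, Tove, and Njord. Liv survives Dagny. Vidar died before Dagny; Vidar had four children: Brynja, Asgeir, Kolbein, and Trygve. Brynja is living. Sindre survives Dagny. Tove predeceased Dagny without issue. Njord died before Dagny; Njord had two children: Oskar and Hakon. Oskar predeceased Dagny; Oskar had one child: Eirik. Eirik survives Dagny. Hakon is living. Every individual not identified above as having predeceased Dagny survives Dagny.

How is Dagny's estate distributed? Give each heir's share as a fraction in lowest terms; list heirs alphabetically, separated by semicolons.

Magnus, as surviving spouse, takes 2/3.
The remaining 1/3 passes to Dagny's descendants per stirpes.
Tove left no surviving issue, so that branch lapses and is disregarded.
The 1/3 is divided into 4 equal shares of 1/12 among Liv, Vidar, Sindre, Njord.
Liv is living and takes 1/12.
Vidar predeceased; the 1/12 allotted to Vidar's branch passes to Vidar's issue by representation.
The 1/12 is divided into 4 equal shares of 1/48 among Brynja, Asgeir, Kolbein, Trygve.
Brynja is living and takes 1/48.
Asgeir is living and takes 1/48.
Kolbein is living and takes 1/48.
Trygve is living and takes 1/48.
Sindre is living and takes 1/12.
Njord predeceased; the 1/12 allotted to Njord's branch passes to Njord's issue by representation.
The 1/12 is divided into 2 equal shares of 1/24 among Oskar, Hakon.
Oskar predeceased; the 1/24 allotted to Oskar's branch passes to Oskar's issue by representation.
Eirik is the sole taker at this level and receives the full 1/24.
Hakon is living and takes 1/24.

Asgeir 1/48; Brynja 1/48; Eirik 1/24; Hakon 1/24; Kolbein 1/48; Liv 1/12; Magnus 2/3; Sindre 1/12; Trygve 1/48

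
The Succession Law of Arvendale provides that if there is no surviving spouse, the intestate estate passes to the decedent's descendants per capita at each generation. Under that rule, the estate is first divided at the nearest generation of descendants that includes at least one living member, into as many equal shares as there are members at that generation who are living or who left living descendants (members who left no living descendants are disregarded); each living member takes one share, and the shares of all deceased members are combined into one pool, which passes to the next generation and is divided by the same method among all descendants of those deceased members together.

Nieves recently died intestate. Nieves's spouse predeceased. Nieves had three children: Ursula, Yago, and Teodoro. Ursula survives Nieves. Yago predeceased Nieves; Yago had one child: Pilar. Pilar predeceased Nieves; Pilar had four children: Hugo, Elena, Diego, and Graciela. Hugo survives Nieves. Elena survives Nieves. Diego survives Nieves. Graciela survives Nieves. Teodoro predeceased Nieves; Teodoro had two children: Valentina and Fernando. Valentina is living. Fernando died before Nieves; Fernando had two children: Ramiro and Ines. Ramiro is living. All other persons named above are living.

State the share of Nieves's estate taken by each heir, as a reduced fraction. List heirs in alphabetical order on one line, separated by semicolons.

Diego 2/27; Elena 2/27; Graciela 2/27; Hugo 2/27; Ines 2/27; Ramiro 2/27; Ursula 1/3; Valentina 2/9

There is no surviving spouse, so the entire estate passes to Nieves's descendants per capita at each generation.
At generation 1 (Ursula, Yago, Teodoro) there are 3 shares of (1)/3 = 1/3 each.
Living: Ursula — each takes 1/3.
Deceased: Yago and Teodoro. Their combined 2/3 is pooled and carried to generation 2.
At generation 2 (Pilar, Valentina, Fernando) there are 3 shares of (2/3)/3 = 2/9 each.
Living: Valentina — each takes 2/9.
Deceased: Pilar and Fernando. Their combined 4/9 is pooled and carried to generation 3.
At generation 3 (Hugo, Elena, Diego, Graciela, Ramiro, Ines) there are 6 shares of (4/9)/6 = 2/27 each.
Living: Hugo, Elena, Diego, Graciela, Ramiro, and Ines — each takes 2/27.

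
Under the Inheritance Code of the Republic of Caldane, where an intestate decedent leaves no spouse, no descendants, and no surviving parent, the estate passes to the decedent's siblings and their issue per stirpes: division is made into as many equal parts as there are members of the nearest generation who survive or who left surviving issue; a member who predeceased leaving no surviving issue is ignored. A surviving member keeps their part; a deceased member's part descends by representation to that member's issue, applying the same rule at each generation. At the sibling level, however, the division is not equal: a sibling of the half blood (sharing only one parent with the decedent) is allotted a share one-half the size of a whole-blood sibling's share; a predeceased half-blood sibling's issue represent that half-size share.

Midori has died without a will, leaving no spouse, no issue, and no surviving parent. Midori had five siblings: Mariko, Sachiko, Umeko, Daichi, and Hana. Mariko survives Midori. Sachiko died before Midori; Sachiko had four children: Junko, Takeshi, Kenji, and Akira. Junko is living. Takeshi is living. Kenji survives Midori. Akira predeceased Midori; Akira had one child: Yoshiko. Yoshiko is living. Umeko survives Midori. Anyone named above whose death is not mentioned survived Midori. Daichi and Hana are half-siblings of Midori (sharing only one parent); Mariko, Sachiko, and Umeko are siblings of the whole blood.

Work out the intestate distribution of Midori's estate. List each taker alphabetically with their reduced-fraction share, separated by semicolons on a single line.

No spouse, descendants, or parent survives, so the estate passes to Midori's siblings per stirpes.
Half-blood siblings count for one-half the weight of whole-blood siblings at the initial division.
Dividing 1 in proportion to weights (total weight 4): Mariko (weight 1) → 1/4; Sachiko (weight 1) → 1/4; Umeko (weight 1) → 1/4; Daichi (weight 1/2) → 1/8; Hana (weight 1/2) → 1/8.
Mariko is living and takes 1/4.
Sachiko predeceased; the 1/4 allotted to Sachiko's branch passes to Sachiko's issue by representation.
The 1/4 is divided into 4 equal shares of 1/16 among Junko, Takeshi, Kenji, Akira.
Junko is living and takes 1/16.
Takeshi is living and takes 1/16.
Kenji is living and takes 1/16.
Akira predeceased; the 1/16 allotted to Akira's branch passes to Akira's issue by representation.
Yoshiko is the sole taker at this level and receives the full 1/16.
Umeko is living and takes 1/4.
Daichi is living and takes 1/8.
Hana is living and takes 1/8.

Daichi 1/8; Hana 1/8; Junko 1/16; Kenji 1/16; Mariko 1/4; Takeshi 1/16; Umeko 1/4; Yoshiko 1/16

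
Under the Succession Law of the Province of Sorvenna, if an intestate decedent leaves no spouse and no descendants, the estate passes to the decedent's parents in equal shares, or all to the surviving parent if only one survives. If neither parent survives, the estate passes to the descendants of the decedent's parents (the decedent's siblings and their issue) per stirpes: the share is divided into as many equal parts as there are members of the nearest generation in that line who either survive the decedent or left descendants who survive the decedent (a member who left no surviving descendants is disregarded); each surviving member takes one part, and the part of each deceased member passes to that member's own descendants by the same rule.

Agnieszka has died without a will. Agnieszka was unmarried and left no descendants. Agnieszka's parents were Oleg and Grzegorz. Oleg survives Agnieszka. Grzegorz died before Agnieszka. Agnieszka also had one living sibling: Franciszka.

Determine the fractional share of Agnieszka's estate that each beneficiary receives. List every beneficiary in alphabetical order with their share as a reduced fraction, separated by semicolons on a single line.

Only one parent, Oleg, survives, so Oleg takes the entire estate. The siblings take nothing because a surviving parent has priority.

Oleg 1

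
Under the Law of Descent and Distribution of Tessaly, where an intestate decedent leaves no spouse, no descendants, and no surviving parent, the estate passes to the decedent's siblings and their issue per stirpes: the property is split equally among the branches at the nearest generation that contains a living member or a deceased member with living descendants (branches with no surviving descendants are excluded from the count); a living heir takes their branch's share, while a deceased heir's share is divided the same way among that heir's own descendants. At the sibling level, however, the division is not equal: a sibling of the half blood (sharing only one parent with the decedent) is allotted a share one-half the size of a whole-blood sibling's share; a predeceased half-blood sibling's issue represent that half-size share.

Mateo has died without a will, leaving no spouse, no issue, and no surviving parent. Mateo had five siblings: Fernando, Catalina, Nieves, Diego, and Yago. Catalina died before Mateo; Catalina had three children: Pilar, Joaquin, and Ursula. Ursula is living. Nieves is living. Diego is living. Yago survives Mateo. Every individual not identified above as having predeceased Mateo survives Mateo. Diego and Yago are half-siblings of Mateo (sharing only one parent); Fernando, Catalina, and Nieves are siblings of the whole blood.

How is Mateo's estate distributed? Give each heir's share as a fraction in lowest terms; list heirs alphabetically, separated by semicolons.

Diego 1/8; Fernando 1/4; Joaquin 1/12; Nieves 1/4; Pilar 1/12; Ursula 1/12; Yago 1/8

No spouse, descendants, or parent survives, so the estate passes to Mateo's siblings per stirpes.
Half-blood siblings count for one-half the weight of whole-blood siblings at the initial division.
Dividing 1 in proportion to weights (total weight 4): Fernando (weight 1) → 1/4; Catalina (weight 1) → 1/4; Nieves (weight 1) → 1/4; Diego (weight 1/2) → 1/8; Yago (weight 1/2) → 1/8.
Fernando is living and takes 1/4.
Catalina predeceased; the 1/4 allotted to Catalina's branch passes to Catalina's issue by representation.
The 1/4 is divided into 3 equal shares of 1/12 among Pilar, Joaquin, Ursula.
Pilar is living and takes 1/12.
Joaquin is living and takes 1/12.
Ursula is living and takes 1/12.
Nieves is living and takes 1/4.
Diego is living and takes 1/8.
Yago is living and takes 1/8.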